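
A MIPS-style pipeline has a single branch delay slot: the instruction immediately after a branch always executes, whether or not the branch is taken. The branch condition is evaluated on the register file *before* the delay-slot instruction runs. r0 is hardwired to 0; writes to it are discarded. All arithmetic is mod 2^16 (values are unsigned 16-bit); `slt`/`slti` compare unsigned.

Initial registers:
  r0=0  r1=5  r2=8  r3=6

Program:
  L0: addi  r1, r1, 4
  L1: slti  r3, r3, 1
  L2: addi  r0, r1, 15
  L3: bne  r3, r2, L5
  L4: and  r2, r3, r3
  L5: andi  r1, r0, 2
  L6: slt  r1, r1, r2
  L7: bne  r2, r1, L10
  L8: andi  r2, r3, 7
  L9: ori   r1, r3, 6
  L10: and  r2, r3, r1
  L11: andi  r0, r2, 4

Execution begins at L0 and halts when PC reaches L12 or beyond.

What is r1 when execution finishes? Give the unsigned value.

6

#0 addi  r1, r1, 4 ; 0/9/8/6
#1 slti  r3, r3, 1 ; 0/9/8/0
#2 addi  r0, r1, 15 ; 0/9/8/0
#3 bne  r3, r2, L5 ; 0/9/8/0 ; →target
#4 and  r2, r3, r3 ; 0/9/0/0
#5 andi  r1, r0, 2 ; 0/0/0/0
#6 slt  r1, r1, r2 ; 0/0/0/0
#7 bne  r2, r1, L10 ; 0/0/0/0 ; →fallthru
#8 andi  r2, r3, 7 ; 0/0/0/0
#9 ori   r1, r3, 6 ; 0/6/0/0
#10 and  r2, r3, r1 ; 0/6/0/0
#11 andi  r0, r2, 4 ; 0/6/0/0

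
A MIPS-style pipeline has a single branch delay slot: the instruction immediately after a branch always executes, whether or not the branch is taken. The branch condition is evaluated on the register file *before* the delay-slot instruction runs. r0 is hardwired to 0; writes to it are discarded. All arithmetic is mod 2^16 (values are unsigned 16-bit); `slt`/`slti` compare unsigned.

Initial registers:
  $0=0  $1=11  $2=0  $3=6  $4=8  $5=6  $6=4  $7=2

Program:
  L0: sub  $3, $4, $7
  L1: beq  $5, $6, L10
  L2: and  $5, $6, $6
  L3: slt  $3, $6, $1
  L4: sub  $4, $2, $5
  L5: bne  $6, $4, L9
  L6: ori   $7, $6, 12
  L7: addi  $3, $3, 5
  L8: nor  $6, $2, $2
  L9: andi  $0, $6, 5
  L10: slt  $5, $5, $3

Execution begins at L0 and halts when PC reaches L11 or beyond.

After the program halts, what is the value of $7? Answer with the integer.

12

  step pc=0: sub  $3, $4, $7  regs=(0,11,0,6,8,6,4,2)
  step pc=1: beq  $5, $6, L10  cond=F  regs=(0,11,0,6,8,6,4,2)
  step pc=2: and  $5, $6, $6  regs=(0,11,0,6,8,4,4,2)
  step pc=3: slt  $3, $6, $1  regs=(0,11,0,1,8,4,4,2)
  step pc=4: sub  $4, $2, $5  regs=(0,11,0,1,65532,4,4,2)
  step pc=5: bne  $6, $4, L9  cond=T  regs=(0,11,0,1,65532,4,4,2)
  step pc=6: ori   $7, $6, 12  regs=(0,11,0,1,65532,4,4,12)
  step pc=9: andi  $0, $6, 5  regs=(0,11,0,1,65532,4,4,12)
  step pc=10: slt  $5, $5, $3  regs=(0,11,0,1,65532,0,4,12)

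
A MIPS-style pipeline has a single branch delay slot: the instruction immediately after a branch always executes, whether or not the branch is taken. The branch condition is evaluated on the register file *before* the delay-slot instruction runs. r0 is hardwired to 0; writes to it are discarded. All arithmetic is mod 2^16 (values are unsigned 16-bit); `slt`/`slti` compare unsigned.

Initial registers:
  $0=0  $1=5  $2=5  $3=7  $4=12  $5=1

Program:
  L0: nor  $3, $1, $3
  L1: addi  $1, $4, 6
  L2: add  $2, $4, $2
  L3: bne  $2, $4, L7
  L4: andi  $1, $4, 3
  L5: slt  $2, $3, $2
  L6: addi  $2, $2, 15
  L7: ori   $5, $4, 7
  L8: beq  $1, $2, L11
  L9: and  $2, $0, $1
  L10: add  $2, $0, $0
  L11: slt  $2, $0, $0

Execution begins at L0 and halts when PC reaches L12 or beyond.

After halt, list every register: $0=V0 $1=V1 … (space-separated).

  step pc=0: nor  $3, $1, $3  regs=(0,5,5,65528,12,1)
  step pc=1: addi  $1, $4, 6  regs=(0,18,5,65528,12,1)
  step pc=2: add  $2, $4, $2  regs=(0,18,17,65528,12,1)
  step pc=3: bne  $2, $4, L7  cond=T  regs=(0,18,17,65528,12,1)
  step pc=4: andi  $1, $4, 3  regs=(0,0,17,65528,12,1)
  step pc=7: ori   $5, $4, 7  regs=(0,0,17,65528,12,15)
  step pc=8: beq  $1, $2, L11  cond=F  regs=(0,0,17,65528,12,15)
  step pc=9: and  $2, $0, $1  regs=(0,0,0,65528,12,15)
  step pc=10: add  $2, $0, $0  regs=(0,0,0,65528,12,15)
  step pc=11: slt  $2, $0, $0  regs=(0,0,0,65528,12,15)

$0=0 $1=0 $2=0 $3=65528 $4=12 $5=15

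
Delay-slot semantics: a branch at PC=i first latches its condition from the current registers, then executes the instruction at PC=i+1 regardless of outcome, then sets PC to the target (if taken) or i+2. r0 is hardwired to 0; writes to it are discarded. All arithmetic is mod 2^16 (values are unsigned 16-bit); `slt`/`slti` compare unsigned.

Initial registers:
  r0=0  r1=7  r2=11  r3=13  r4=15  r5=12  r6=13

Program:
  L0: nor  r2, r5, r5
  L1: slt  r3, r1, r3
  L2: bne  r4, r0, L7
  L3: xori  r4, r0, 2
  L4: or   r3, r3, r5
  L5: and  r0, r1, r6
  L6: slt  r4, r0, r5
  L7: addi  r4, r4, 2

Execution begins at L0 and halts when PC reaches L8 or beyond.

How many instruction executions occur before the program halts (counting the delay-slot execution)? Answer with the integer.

  step pc=0: nor  r2, r5, r5  regs=(0,7,65523,13,15,12,13)
  step pc=1: slt  r3, r1, r3  regs=(0,7,65523,1,15,12,13)
  step pc=2: bne  r4, r0, L7  cond=T  regs=(0,7,65523,1,15,12,13)
  step pc=3: xori  r4, r0, 2  regs=(0,7,65523,1,2,12,13)
  step pc=7: addi  r4, r4, 2  regs=(0,7,65523,1,4,12,13)

5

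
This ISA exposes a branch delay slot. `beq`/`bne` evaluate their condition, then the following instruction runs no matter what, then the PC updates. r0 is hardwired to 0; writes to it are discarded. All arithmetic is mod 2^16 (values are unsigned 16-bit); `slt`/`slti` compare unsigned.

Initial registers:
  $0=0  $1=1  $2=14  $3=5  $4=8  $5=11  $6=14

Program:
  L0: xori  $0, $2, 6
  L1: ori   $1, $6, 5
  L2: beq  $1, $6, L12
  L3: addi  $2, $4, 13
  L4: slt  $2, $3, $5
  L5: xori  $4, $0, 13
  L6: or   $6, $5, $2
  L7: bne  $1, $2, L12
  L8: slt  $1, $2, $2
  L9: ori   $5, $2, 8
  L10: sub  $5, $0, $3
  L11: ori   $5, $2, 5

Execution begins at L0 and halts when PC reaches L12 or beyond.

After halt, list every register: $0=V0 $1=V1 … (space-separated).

[0] xori  $0, $2, 6  →  {$0:0, $1:1, $2:14, $3:5, $4:8, $5:11, $6:14}
[1] ori   $1, $6, 5  →  {$0:0, $1:15, $2:14, $3:5, $4:8, $5:11, $6:14}
[2] beq  $1, $6, L12  →  {$0:0, $1:15, $2:14, $3:5, $4:8, $5:11, $6:14}  ⟨branch fallthrough⟩
[3] addi  $2, $4, 13  →  {$0:0, $1:15, $2:21, $3:5, $4:8, $5:11, $6:14}
[4] slt  $2, $3, $5  →  {$0:0, $1:15, $2:1, $3:5, $4:8, $5:11, $6:14}
[5] xori  $4, $0, 13  →  {$0:0, $1:15, $2:1, $3:5, $4:13, $5:11, $6:14}
[6] or   $6, $5, $2  →  {$0:0, $1:15, $2:1, $3:5, $4:13, $5:11, $6:11}
[7] bne  $1, $2, L12  →  {$0:0, $1:15, $2:1, $3:5, $4:13, $5:11, $6:11}  ⟨branch taken⟩
[8] slt  $1, $2, $2  →  {$0:0, $1:0, $2:1, $3:5, $4:13, $5:11, $6:11}

$0=0 $1=0 $2=1 $3=5 $4=13 $5=11 $6=11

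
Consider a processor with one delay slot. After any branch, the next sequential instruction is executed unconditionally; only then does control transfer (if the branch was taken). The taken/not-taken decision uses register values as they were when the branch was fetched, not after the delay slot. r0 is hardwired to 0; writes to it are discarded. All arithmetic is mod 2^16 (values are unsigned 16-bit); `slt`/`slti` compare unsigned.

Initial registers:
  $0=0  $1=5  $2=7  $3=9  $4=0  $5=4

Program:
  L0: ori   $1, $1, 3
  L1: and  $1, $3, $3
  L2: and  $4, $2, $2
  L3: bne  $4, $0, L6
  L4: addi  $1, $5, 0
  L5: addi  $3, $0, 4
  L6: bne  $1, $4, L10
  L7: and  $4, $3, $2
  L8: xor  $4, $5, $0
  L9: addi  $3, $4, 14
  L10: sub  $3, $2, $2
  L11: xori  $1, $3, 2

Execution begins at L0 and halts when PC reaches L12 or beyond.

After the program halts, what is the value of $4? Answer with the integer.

#0 ori   $1, $1, 3 ; 0/7/7/9/0/4
#1 and  $1, $3, $3 ; 0/9/7/9/0/4
#2 and  $4, $2, $2 ; 0/9/7/9/7/4
#3 bne  $4, $0, L6 ; 0/9/7/9/7/4 ; →target
#4 addi  $1, $5, 0 ; 0/4/7/9/7/4
#6 bne  $1, $4, L10 ; 0/4/7/9/7/4 ; →target
#7 and  $4, $3, $2 ; 0/4/7/9/1/4
#10 sub  $3, $2, $2 ; 0/4/7/0/1/4
#11 xori  $1, $3, 2 ; 0/2/7/0/1/4

1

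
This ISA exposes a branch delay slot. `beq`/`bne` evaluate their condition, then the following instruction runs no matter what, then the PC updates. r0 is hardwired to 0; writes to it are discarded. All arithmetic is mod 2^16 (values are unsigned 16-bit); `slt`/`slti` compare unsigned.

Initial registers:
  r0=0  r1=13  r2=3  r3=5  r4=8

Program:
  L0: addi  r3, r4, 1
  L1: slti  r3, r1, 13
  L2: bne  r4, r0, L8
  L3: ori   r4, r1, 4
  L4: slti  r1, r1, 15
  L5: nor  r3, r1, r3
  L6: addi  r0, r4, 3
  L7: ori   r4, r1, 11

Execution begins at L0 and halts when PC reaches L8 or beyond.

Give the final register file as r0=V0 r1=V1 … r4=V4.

r0=0 r1=13 r2=3 r3=0 r4=13

[0] addi  r3, r4, 1  →  {r0:0, r1:13, r2:3, r3:9, r4:8}
[1] slti  r3, r1, 13  →  {r0:0, r1:13, r2:3, r3:0, r4:8}
[2] bne  r4, r0, L8  →  {r0:0, r1:13, r2:3, r3:0, r4:8}  ⟨branch taken⟩
[3] ori   r4, r1, 4  →  {r0:0, r1:13, r2:3, r3:0, r4:13}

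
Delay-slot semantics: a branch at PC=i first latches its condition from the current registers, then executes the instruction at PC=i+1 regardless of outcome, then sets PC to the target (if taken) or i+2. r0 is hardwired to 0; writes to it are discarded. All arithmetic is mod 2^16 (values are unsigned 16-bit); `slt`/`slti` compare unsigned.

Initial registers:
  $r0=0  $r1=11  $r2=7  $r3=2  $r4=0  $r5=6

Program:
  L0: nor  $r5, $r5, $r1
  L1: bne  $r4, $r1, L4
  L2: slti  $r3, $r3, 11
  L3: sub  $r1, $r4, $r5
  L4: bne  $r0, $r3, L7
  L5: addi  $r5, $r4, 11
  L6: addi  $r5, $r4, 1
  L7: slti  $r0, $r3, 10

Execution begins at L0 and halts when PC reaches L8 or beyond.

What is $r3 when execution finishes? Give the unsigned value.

1

PC=0  nor  $r5, $r5, $r1     | $r0=0 $r1=11 $r2=7 $r3=2 $r4=0 $r5=65520
PC=1  bne  $r4, $r1, L4      | $r0=0 $r1=11 $r2=7 $r3=2 $r4=0 $r5=65520  [TAKEN]
PC=2  slti  $r3, $r3, 11     | $r0=0 $r1=11 $r2=7 $r3=1 $r4=0 $r5=65520
PC=4  bne  $r0, $r3, L7      | $r0=0 $r1=11 $r2=7 $r3=1 $r4=0 $r5=65520  [TAKEN]
PC=5  addi  $r5, $r4, 11     | $r0=0 $r1=11 $r2=7 $r3=1 $r4=0 $r5=11
PC=7  slti  $r0, $r3, 10     | $r0=0 $r1=11 $r2=7 $r3=1 $r4=0 $r5=11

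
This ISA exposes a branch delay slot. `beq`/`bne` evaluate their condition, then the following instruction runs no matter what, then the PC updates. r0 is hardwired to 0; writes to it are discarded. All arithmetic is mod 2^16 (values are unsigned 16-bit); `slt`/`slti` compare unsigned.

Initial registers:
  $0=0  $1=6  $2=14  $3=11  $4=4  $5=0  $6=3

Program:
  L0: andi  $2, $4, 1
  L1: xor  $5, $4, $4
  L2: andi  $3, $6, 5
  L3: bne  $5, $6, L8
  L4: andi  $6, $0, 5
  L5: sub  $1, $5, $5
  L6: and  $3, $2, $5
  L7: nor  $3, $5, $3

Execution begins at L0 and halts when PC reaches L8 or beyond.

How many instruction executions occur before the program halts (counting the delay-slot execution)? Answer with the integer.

PC=0  andi  $2, $4, 1        | $0=0 $1=6 $2=0 $3=11 $4=4 $5=0 $6=3
PC=1  xor  $5, $4, $4        | $0=0 $1=6 $2=0 $3=11 $4=4 $5=0 $6=3
PC=2  andi  $3, $6, 5        | $0=0 $1=6 $2=0 $3=1 $4=4 $5=0 $6=3
PC=3  bne  $5, $6, L8        | $0=0 $1=6 $2=0 $3=1 $4=4 $5=0 $6=3  [TAKEN]
PC=4  andi  $6, $0, 5        | $0=0 $1=6 $2=0 $3=1 $4=4 $5=0 $6=0

5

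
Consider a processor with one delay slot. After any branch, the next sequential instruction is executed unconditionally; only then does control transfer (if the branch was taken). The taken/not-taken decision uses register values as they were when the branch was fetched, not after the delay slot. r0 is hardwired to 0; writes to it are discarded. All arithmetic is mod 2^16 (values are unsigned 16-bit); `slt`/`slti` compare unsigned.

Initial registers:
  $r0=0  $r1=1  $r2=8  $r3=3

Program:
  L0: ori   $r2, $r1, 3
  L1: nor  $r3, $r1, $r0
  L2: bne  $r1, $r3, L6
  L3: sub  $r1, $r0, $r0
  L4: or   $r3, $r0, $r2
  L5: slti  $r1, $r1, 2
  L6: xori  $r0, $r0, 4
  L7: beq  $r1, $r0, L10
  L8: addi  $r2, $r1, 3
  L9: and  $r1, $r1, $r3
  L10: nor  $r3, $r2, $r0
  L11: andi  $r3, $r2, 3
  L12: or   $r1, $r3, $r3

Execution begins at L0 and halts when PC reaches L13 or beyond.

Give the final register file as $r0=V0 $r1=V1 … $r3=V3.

$r0=0 $r1=3 $r2=3 $r3=3

PC=0  ori   $r2, $r1, 3      | $r0=0 $r1=1 $r2=3 $r3=3
PC=1  nor  $r3, $r1, $r0     | $r0=0 $r1=1 $r2=3 $r3=65534
PC=2  bne  $r1, $r3, L6      | $r0=0 $r1=1 $r2=3 $r3=65534  [TAKEN]
PC=3  sub  $r1, $r0, $r0     | $r0=0 $r1=0 $r2=3 $r3=65534
PC=6  xori  $r0, $r0, 4      | $r0=0 $r1=0 $r2=3 $r3=65534
PC=7  beq  $r1, $r0, L10     | $r0=0 $r1=0 $r2=3 $r3=65534  [TAKEN]
PC=8  addi  $r2, $r1, 3      | $r0=0 $r1=0 $r2=3 $r3=65534
PC=10 nor  $r3, $r2, $r0     | $r0=0 $r1=0 $r2=3 $r3=65532
PC=11 andi  $r3, $r2, 3      | $r0=0 $r1=0 $r2=3 $r3=3
PC=12 or   $r1, $r3, $r3     | $r0=0 $r1=3 $r2=3 $r3=3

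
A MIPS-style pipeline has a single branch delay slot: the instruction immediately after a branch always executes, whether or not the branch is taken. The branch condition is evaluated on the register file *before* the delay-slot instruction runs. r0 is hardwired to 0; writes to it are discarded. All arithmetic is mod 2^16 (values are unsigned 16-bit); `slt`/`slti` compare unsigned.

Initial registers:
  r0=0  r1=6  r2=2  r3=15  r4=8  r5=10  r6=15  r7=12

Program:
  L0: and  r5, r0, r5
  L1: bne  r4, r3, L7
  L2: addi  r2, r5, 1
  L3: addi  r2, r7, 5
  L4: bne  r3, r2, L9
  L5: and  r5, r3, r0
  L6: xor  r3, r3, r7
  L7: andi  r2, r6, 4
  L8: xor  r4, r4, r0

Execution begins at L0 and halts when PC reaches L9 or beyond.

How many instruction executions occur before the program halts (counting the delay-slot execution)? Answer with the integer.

[0] and  r5, r0, r5  →  {r0:0, r1:6, r2:2, r3:15, r4:8, r5:0, r6:15, r7:12}
[1] bne  r4, r3, L7  →  {r0:0, r1:6, r2:2, r3:15, r4:8, r5:0, r6:15, r7:12}  ⟨branch taken⟩
[2] addi  r2, r5, 1  →  {r0:0, r1:6, r2:1, r3:15, r4:8, r5:0, r6:15, r7:12}
[7] andi  r2, r6, 4  →  {r0:0, r1:6, r2:4, r3:15, r4:8, r5:0, r6:15, r7:12}
[8] xor  r4, r4, r0  →  {r0:0, r1:6, r2:4, r3:15, r4:8, r5:0, r6:15, r7:12}

5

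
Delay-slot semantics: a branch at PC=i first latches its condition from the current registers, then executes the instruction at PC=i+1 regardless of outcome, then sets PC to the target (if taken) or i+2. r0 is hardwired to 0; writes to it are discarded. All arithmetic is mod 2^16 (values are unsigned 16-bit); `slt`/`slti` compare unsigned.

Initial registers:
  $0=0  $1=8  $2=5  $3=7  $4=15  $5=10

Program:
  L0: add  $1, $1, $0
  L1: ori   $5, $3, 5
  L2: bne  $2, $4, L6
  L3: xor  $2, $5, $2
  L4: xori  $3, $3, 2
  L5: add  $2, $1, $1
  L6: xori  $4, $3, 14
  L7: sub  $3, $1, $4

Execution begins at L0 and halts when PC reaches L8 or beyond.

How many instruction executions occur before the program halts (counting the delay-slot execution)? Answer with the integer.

6

PC=0  add  $1, $1, $0        | $0=0 $1=8 $2=5 $3=7 $4=15 $5=10
PC=1  ori   $5, $3, 5        | $0=0 $1=8 $2=5 $3=7 $4=15 $5=7
PC=2  bne  $2, $4, L6        | $0=0 $1=8 $2=5 $3=7 $4=15 $5=7  [TAKEN]
PC=3  xor  $2, $5, $2        | $0=0 $1=8 $2=2 $3=7 $4=15 $5=7
PC=6  xori  $4, $3, 14       | $0=0 $1=8 $2=2 $3=7 $4=9 $5=7
PC=7  sub  $3, $1, $4        | $0=0 $1=8 $2=2 $3=65535 $4=9 $5=7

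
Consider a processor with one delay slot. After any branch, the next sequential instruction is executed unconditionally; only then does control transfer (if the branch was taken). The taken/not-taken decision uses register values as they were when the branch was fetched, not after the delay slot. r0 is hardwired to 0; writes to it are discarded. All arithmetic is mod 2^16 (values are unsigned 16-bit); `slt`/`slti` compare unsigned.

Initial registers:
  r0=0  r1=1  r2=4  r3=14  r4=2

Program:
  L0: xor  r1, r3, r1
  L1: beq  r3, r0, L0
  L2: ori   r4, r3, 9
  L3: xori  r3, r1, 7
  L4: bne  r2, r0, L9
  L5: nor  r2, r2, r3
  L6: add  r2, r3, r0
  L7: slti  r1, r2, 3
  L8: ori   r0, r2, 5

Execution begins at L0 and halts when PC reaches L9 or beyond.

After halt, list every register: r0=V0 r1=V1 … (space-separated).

  step pc=0: xor  r1, r3, r1  regs=(0,15,4,14,2)
  step pc=1: beq  r3, r0, L0  cond=F  regs=(0,15,4,14,2)
  step pc=2: ori   r4, r3, 9  regs=(0,15,4,14,15)
  step pc=3: xori  r3, r1, 7  regs=(0,15,4,8,15)
  step pc=4: bne  r2, r0, L9  cond=T  regs=(0,15,4,8,15)
  step pc=5: nor  r2, r2, r3  regs=(0,15,65523,8,15)

r0=0 r1=15 r2=65523 r3=8 r4=15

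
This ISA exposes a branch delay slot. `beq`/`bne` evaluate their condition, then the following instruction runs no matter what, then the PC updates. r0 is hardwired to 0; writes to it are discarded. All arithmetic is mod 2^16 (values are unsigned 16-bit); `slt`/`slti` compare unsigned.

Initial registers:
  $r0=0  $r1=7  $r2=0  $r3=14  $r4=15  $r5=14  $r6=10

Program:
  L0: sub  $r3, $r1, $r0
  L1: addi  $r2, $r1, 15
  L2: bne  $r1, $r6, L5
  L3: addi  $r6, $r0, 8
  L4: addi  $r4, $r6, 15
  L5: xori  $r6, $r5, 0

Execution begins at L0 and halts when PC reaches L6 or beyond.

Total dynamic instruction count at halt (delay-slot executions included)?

5

[0] sub  $r3, $r1, $r0  →  {$r0:0, $r1:7, $r2:0, $r3:7, $r4:15, $r5:14, $r6:10}
[1] addi  $r2, $r1, 15  →  {$r0:0, $r1:7, $r2:22, $r3:7, $r4:15, $r5:14, $r6:10}
[2] bne  $r1, $r6, L5  →  {$r0:0, $r1:7, $r2:22, $r3:7, $r4:15, $r5:14, $r6:10}  ⟨branch taken⟩
[3] addi  $r6, $r0, 8  →  {$r0:0, $r1:7, $r2:22, $r3:7, $r4:15, $r5:14, $r6:8}
[5] xori  $r6, $r5, 0  →  {$r0:0, $r1:7, $r2:22, $r3:7, $r4:15, $r5:14, $r6:14}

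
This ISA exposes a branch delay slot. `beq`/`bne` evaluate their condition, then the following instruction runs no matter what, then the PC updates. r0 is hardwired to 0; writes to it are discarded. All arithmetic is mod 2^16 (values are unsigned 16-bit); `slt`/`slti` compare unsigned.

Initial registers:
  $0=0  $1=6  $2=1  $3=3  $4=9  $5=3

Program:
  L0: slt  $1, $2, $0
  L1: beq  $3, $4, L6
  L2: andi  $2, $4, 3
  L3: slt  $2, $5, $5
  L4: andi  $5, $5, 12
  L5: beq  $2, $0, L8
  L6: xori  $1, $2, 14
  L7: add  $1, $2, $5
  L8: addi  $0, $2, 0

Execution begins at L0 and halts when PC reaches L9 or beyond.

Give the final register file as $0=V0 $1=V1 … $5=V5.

[0] slt  $1, $2, $0  →  {$0:0, $1:0, $2:1, $3:3, $4:9, $5:3}
[1] beq  $3, $4, L6  →  {$0:0, $1:0, $2:1, $3:3, $4:9, $5:3}  ⟨branch fallthrough⟩
[2] andi  $2, $4, 3  →  {$0:0, $1:0, $2:1, $3:3, $4:9, $5:3}
[3] slt  $2, $5, $5  →  {$0:0, $1:0, $2:0, $3:3, $4:9, $5:3}
[4] andi  $5, $5, 12  →  {$0:0, $1:0, $2:0, $3:3, $4:9, $5:0}
[5] beq  $2, $0, L8  →  {$0:0, $1:0, $2:0, $3:3, $4:9, $5:0}  ⟨branch taken⟩
[6] xori  $1, $2, 14  →  {$0:0, $1:14, $2:0, $3:3, $4:9, $5:0}
[8] addi  $0, $2, 0  →  {$0:0, $1:14, $2:0, $3:3, $4:9, $5:0}

$0=0 $1=14 $2=0 $3=3 $4=9 $5=0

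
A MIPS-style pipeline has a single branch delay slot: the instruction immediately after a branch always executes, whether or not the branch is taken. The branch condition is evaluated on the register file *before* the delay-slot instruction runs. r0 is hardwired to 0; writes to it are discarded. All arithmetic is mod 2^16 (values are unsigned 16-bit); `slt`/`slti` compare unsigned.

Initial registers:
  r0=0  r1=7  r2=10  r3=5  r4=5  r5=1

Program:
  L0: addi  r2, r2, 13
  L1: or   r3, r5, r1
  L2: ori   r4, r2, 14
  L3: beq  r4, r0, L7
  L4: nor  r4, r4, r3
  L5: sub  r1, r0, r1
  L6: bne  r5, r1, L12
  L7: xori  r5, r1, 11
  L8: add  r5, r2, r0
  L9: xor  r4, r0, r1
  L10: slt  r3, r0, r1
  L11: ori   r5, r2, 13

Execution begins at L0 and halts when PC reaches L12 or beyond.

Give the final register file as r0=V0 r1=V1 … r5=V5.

r0=0 r1=65529 r2=23 r3=7 r4=65504 r5=65522

PC=0  addi  r2, r2, 13       | r0=0 r1=7 r2=23 r3=5 r4=5 r5=1
PC=1  or   r3, r5, r1        | r0=0 r1=7 r2=23 r3=7 r4=5 r5=1
PC=2  ori   r4, r2, 14       | r0=0 r1=7 r2=23 r3=7 r4=31 r5=1
PC=3  beq  r4, r0, L7        | r0=0 r1=7 r2=23 r3=7 r4=31 r5=1  [not taken]
PC=4  nor  r4, r4, r3        | r0=0 r1=7 r2=23 r3=7 r4=65504 r5=1
PC=5  sub  r1, r0, r1        | r0=0 r1=65529 r2=23 r3=7 r4=65504 r5=1
PC=6  bne  r5, r1, L12       | r0=0 r1=65529 r2=23 r3=7 r4=65504 r5=1  [TAKEN]
PC=7  xori  r5, r1, 11       | r0=0 r1=65529 r2=23 r3=7 r4=65504 r5=65522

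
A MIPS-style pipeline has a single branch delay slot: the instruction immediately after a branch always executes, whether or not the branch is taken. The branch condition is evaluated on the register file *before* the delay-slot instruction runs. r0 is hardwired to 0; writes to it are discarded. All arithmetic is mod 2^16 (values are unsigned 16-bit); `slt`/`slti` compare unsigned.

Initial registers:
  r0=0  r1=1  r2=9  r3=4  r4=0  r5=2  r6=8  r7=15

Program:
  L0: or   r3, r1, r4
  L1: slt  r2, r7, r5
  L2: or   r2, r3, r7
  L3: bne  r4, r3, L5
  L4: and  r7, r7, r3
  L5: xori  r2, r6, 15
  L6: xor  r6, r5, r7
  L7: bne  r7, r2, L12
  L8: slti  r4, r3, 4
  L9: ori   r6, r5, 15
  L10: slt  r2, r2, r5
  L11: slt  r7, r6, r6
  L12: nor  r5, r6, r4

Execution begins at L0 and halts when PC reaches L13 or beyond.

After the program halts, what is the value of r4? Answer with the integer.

PC=0  or   r3, r1, r4        | r0=0 r1=1 r2=9 r3=1 r4=0 r5=2 r6=8 r7=15
PC=1  slt  r2, r7, r5        | r0=0 r1=1 r2=0 r3=1 r4=0 r5=2 r6=8 r7=15
PC=2  or   r2, r3, r7        | r0=0 r1=1 r2=15 r3=1 r4=0 r5=2 r6=8 r7=15
PC=3  bne  r4, r3, L5        | r0=0 r1=1 r2=15 r3=1 r4=0 r5=2 r6=8 r7=15  [TAKEN]
PC=4  and  r7, r7, r3        | r0=0 r1=1 r2=15 r3=1 r4=0 r5=2 r6=8 r7=1
PC=5  xori  r2, r6, 15       | r0=0 r1=1 r2=7 r3=1 r4=0 r5=2 r6=8 r7=1
PC=6  xor  r6, r5, r7        | r0=0 r1=1 r2=7 r3=1 r4=0 r5=2 r6=3 r7=1
PC=7  bne  r7, r2, L12       | r0=0 r1=1 r2=7 r3=1 r4=0 r5=2 r6=3 r7=1  [TAKEN]
PC=8  slti  r4, r3, 4        | r0=0 r1=1 r2=7 r3=1 r4=1 r5=2 r6=3 r7=1
PC=12 nor  r5, r6, r4        | r0=0 r1=1 r2=7 r3=1 r4=1 r5=65532 r6=3 r7=1

1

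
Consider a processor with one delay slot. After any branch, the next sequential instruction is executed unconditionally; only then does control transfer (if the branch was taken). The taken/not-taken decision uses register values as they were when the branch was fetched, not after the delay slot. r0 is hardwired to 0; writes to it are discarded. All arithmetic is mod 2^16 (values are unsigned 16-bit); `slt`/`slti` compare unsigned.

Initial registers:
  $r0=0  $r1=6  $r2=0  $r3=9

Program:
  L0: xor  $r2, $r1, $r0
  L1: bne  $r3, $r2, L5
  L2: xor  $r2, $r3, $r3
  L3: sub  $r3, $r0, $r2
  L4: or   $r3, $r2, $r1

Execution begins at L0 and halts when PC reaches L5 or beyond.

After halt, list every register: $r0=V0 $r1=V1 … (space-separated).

#0 xor  $r2, $r1, $r0 ; 0/6/6/9
#1 bne  $r3, $r2, L5 ; 0/6/6/9 ; →target
#2 xor  $r2, $r3, $r3 ; 0/6/0/9

$r0=0 $r1=6 $r2=0 $r3=9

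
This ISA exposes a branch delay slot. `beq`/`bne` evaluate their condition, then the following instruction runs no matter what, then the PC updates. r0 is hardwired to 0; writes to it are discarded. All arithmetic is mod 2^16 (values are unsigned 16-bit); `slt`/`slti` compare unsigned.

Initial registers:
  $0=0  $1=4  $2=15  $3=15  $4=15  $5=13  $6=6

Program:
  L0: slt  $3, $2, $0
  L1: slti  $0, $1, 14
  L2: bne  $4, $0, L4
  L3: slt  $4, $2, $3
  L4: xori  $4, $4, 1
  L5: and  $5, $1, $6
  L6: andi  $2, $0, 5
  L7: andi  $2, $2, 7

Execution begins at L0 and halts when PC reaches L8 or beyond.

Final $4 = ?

1

#0 slt  $3, $2, $0 ; 0/4/15/0/15/13/6
#1 slti  $0, $1, 14 ; 0/4/15/0/15/13/6
#2 bne  $4, $0, L4 ; 0/4/15/0/15/13/6 ; →target
#3 slt  $4, $2, $3 ; 0/4/15/0/0/13/6
#4 xori  $4, $4, 1 ; 0/4/15/0/1/13/6
#5 and  $5, $1, $6 ; 0/4/15/0/1/4/6
#6 andi  $2, $0, 5 ; 0/4/0/0/1/4/6
#7 andi  $2, $2, 7 ; 0/4/0/0/1/4/6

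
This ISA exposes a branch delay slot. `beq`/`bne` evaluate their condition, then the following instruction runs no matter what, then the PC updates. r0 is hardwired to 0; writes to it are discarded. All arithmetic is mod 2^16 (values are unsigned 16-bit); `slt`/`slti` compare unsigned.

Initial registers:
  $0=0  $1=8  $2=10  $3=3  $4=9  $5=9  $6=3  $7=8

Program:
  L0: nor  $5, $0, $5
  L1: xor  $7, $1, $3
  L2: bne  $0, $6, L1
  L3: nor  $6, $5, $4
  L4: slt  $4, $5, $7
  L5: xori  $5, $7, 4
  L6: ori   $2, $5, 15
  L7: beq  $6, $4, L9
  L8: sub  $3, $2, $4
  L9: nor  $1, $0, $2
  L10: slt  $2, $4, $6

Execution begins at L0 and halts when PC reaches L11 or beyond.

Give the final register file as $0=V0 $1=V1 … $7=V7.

$0=0 $1=65520 $2=0 $3=15 $4=0 $5=15 $6=0 $7=11

  step pc=0: nor  $5, $0, $5  regs=(0,8,10,3,9,65526,3,8)
  step pc=1: xor  $7, $1, $3  regs=(0,8,10,3,9,65526,3,11)
  step pc=2: bne  $0, $6, L1  cond=T  regs=(0,8,10,3,9,65526,3,11)
  step pc=3: nor  $6, $5, $4  regs=(0,8,10,3,9,65526,0,11)
  step pc=1: xor  $7, $1, $3  regs=(0,8,10,3,9,65526,0,11)
  step pc=2: bne  $0, $6, L1  cond=F  regs=(0,8,10,3,9,65526,0,11)
  step pc=3: nor  $6, $5, $4  regs=(0,8,10,3,9,65526,0,11)
  step pc=4: slt  $4, $5, $7  regs=(0,8,10,3,0,65526,0,11)
  step pc=5: xori  $5, $7, 4  regs=(0,8,10,3,0,15,0,11)
  step pc=6: ori   $2, $5, 15  regs=(0,8,15,3,0,15,0,11)
  step pc=7: beq  $6, $4, L9  cond=T  regs=(0,8,15,3,0,15,0,11)
  step pc=8: sub  $3, $2, $4  regs=(0,8,15,15,0,15,0,11)
  step pc=9: nor  $1, $0, $2  regs=(0,65520,15,15,0,15,0,11)
  step pc=10: slt  $2, $4, $6  regs=(0,65520,0,15,0,15,0,11)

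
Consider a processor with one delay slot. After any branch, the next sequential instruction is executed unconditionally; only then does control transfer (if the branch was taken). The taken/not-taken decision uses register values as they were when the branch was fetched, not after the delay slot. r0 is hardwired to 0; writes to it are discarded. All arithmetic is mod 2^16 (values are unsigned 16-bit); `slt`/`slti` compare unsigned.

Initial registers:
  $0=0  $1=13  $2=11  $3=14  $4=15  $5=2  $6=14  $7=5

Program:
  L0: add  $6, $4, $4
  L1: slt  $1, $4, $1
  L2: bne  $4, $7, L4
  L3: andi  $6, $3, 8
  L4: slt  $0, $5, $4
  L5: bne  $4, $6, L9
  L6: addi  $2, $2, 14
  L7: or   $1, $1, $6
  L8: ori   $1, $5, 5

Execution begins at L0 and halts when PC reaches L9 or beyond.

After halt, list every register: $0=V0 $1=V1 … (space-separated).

#0 add  $6, $4, $4 ; 0/13/11/14/15/2/30/5
#1 slt  $1, $4, $1 ; 0/0/11/14/15/2/30/5
#2 bne  $4, $7, L4 ; 0/0/11/14/15/2/30/5 ; →target
#3 andi  $6, $3, 8 ; 0/0/11/14/15/2/8/5
#4 slt  $0, $5, $4 ; 0/0/11/14/15/2/8/5
#5 bne  $4, $6, L9 ; 0/0/11/14/15/2/8/5 ; →target
#6 addi  $2, $2, 14 ; 0/0/25/14/15/2/8/5

$0=0 $1=0 $2=25 $3=14 $4=15 $5=2 $6=8 $7=5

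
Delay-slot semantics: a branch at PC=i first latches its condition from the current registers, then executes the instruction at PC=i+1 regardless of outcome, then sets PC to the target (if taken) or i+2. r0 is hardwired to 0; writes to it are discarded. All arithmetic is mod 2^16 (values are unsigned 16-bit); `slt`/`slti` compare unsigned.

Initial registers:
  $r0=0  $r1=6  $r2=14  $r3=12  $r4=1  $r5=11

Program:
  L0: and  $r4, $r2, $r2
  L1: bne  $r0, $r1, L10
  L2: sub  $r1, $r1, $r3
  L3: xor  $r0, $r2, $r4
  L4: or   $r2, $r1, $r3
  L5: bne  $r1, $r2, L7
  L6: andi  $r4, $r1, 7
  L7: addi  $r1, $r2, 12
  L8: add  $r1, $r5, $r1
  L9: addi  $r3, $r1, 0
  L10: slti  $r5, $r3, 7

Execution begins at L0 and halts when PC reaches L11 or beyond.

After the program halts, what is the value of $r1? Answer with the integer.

65530

#0 and  $r4, $r2, $r2 ; 0/6/14/12/14/11
#1 bne  $r0, $r1, L10 ; 0/6/14/12/14/11 ; →target
#2 sub  $r1, $r1, $r3 ; 0/65530/14/12/14/11
#10 slti  $r5, $r3, 7 ; 0/65530/14/12/14/0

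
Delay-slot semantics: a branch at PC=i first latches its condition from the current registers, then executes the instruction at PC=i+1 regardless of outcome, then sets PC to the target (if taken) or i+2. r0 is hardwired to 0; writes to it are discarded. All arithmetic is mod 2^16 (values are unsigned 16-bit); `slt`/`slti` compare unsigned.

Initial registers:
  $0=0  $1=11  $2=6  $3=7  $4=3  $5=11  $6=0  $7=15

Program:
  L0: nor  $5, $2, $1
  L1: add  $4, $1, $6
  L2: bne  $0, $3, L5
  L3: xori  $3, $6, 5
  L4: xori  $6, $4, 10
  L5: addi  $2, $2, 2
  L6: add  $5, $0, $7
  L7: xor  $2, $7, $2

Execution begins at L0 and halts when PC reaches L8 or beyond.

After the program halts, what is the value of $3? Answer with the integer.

5

#0 nor  $5, $2, $1 ; 0/11/6/7/3/65520/0/15
#1 add  $4, $1, $6 ; 0/11/6/7/11/65520/0/15
#2 bne  $0, $3, L5 ; 0/11/6/7/11/65520/0/15 ; →target
#3 xori  $3, $6, 5 ; 0/11/6/5/11/65520/0/15
#5 addi  $2, $2, 2 ; 0/11/8/5/11/65520/0/15
#6 add  $5, $0, $7 ; 0/11/8/5/11/15/0/15
#7 xor  $2, $7, $2 ; 0/11/7/5/11/15/0/15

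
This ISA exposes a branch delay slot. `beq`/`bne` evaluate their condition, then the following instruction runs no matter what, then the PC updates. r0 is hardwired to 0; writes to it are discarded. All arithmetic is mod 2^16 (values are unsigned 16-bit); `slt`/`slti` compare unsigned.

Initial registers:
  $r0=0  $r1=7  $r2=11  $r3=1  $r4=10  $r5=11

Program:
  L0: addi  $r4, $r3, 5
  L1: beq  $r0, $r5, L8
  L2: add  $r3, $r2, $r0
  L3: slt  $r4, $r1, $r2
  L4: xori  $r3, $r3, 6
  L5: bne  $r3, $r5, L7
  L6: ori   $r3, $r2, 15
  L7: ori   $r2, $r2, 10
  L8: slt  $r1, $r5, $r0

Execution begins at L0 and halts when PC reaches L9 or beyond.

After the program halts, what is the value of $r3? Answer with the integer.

15

PC=0  addi  $r4, $r3, 5      | $r0=0 $r1=7 $r2=11 $r3=1 $r4=6 $r5=11
PC=1  beq  $r0, $r5, L8      | $r0=0 $r1=7 $r2=11 $r3=1 $r4=6 $r5=11  [not taken]
PC=2  add  $r3, $r2, $r0     | $r0=0 $r1=7 $r2=11 $r3=11 $r4=6 $r5=11
PC=3  slt  $r4, $r1, $r2     | $r0=0 $r1=7 $r2=11 $r3=11 $r4=1 $r5=11
PC=4  xori  $r3, $r3, 6      | $r0=0 $r1=7 $r2=11 $r3=13 $r4=1 $r5=11
PC=5  bne  $r3, $r5, L7      | $r0=0 $r1=7 $r2=11 $r3=13 $r4=1 $r5=11  [TAKEN]
PC=6  ori   $r3, $r2, 15     | $r0=0 $r1=7 $r2=11 $r3=15 $r4=1 $r5=11
PC=7  ori   $r2, $r2, 10     | $r0=0 $r1=7 $r2=11 $r3=15 $r4=1 $r5=11
PC=8  slt  $r1, $r5, $r0     | $r0=0 $r1=0 $r2=11 $r3=15 $r4=1 $r5=11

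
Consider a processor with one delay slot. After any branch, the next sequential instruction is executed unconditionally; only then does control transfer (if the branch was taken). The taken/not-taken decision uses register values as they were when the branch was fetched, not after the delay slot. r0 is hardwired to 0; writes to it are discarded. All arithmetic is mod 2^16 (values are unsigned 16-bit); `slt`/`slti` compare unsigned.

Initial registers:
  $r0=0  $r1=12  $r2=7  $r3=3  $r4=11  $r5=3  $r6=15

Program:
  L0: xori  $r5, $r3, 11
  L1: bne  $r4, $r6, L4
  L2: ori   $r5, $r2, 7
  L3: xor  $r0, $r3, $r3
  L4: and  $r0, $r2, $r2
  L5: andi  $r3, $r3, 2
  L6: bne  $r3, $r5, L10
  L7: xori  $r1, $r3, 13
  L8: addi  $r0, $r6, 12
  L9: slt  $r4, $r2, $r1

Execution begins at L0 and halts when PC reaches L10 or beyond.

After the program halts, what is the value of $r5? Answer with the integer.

7

[0] xori  $r5, $r3, 11  →  {$r0:0, $r1:12, $r2:7, $r3:3, $r4:11, $r5:8, $r6:15}
[1] bne  $r4, $r6, L4  →  {$r0:0, $r1:12, $r2:7, $r3:3, $r4:11, $r5:8, $r6:15}  ⟨branch taken⟩
[2] ori   $r5, $r2, 7  →  {$r0:0, $r1:12, $r2:7, $r3:3, $r4:11, $r5:7, $r6:15}
[4] and  $r0, $r2, $r2  →  {$r0:0, $r1:12, $r2:7, $r3:3, $r4:11, $r5:7, $r6:15}
[5] andi  $r3, $r3, 2  →  {$r0:0, $r1:12, $r2:7, $r3:2, $r4:11, $r5:7, $r6:15}
[6] bne  $r3, $r5, L10  →  {$r0:0, $r1:12, $r2:7, $r3:2, $r4:11, $r5:7, $r6:15}  ⟨branch taken⟩
[7] xori  $r1, $r3, 13  →  {$r0:0, $r1:15, $r2:7, $r3:2, $r4:11, $r5:7, $r6:15}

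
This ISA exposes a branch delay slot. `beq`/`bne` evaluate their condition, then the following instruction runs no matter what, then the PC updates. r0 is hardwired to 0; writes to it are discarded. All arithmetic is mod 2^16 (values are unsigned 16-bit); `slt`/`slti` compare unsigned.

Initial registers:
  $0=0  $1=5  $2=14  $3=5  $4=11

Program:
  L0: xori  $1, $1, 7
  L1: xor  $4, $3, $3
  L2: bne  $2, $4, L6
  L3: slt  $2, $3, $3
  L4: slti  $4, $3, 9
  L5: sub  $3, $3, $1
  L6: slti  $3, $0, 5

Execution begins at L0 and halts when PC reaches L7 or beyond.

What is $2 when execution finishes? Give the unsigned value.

0

#0 xori  $1, $1, 7 ; 0/2/14/5/11
#1 xor  $4, $3, $3 ; 0/2/14/5/0
#2 bne  $2, $4, L6 ; 0/2/14/5/0 ; →target
#3 slt  $2, $3, $3 ; 0/2/0/5/0
#6 slti  $3, $0, 5 ; 0/2/0/1/0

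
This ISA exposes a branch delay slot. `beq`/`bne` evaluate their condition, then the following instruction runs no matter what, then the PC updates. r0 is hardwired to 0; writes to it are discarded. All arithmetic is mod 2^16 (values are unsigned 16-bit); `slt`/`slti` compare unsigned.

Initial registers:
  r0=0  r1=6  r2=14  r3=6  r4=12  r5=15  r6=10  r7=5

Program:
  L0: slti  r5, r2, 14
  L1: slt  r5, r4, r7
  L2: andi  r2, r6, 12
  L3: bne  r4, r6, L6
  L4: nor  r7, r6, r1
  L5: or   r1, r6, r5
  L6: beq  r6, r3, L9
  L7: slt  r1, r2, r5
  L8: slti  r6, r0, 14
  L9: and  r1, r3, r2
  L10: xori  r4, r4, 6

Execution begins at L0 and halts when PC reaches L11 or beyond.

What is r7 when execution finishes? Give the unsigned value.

65521

  step pc=0: slti  r5, r2, 14  regs=(0,6,14,6,12,0,10,5)
  step pc=1: slt  r5, r4, r7  regs=(0,6,14,6,12,0,10,5)
  step pc=2: andi  r2, r6, 12  regs=(0,6,8,6,12,0,10,5)
  step pc=3: bne  r4, r6, L6  cond=T  regs=(0,6,8,6,12,0,10,5)
  step pc=4: nor  r7, r6, r1  regs=(0,6,8,6,12,0,10,65521)
  step pc=6: beq  r6, r3, L9  cond=F  regs=(0,6,8,6,12,0,10,65521)
  step pc=7: slt  r1, r2, r5  regs=(0,0,8,6,12,0,10,65521)
  step pc=8: slti  r6, r0, 14  regs=(0,0,8,6,12,0,1,65521)
  step pc=9: and  r1, r3, r2  regs=(0,0,8,6,12,0,1,65521)
  step pc=10: xori  r4, r4, 6  regs=(0,0,8,6,10,0,1,65521)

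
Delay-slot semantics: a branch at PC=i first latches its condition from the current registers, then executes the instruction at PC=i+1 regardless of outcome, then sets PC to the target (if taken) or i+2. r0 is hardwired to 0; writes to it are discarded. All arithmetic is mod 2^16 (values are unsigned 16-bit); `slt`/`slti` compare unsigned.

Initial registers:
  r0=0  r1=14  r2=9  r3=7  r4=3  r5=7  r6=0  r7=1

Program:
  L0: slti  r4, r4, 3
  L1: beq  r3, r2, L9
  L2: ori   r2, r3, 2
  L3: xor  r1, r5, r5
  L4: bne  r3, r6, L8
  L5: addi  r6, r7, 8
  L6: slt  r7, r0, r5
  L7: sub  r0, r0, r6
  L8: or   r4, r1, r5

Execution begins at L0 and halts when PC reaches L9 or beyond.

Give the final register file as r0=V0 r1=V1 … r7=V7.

r0=0 r1=0 r2=7 r3=7 r4=7 r5=7 r6=9 r7=1

  step pc=0: slti  r4, r4, 3  regs=(0,14,9,7,0,7,0,1)
  step pc=1: beq  r3, r2, L9  cond=F  regs=(0,14,9,7,0,7,0,1)
  step pc=2: ori   r2, r3, 2  regs=(0,14,7,7,0,7,0,1)
  step pc=3: xor  r1, r5, r5  regs=(0,0,7,7,0,7,0,1)
  step pc=4: bne  r3, r6, L8  cond=T  regs=(0,0,7,7,0,7,0,1)
  step pc=5: addi  r6, r7, 8  regs=(0,0,7,7,0,7,9,1)
  step pc=8: or   r4, r1, r5  regs=(0,0,7,7,7,7,9,1)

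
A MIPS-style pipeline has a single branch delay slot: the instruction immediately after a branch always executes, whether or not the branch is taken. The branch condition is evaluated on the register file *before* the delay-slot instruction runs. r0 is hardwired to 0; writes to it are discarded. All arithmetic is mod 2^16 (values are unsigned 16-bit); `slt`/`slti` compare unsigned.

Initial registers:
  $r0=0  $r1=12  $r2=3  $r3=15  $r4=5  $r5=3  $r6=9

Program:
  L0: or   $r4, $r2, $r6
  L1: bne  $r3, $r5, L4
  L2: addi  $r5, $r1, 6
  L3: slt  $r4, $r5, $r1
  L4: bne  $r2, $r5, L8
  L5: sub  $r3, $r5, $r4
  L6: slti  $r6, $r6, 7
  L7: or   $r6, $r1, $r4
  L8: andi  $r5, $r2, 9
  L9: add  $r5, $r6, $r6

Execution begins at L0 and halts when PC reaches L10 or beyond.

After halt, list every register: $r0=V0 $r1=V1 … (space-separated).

[0] or   $r4, $r2, $r6  →  {$r0:0, $r1:12, $r2:3, $r3:15, $r4:11, $r5:3, $r6:9}
[1] bne  $r3, $r5, L4  →  {$r0:0, $r1:12, $r2:3, $r3:15, $r4:11, $r5:3, $r6:9}  ⟨branch taken⟩
[2] addi  $r5, $r1, 6  →  {$r0:0, $r1:12, $r2:3, $r3:15, $r4:11, $r5:18, $r6:9}
[4] bne  $r2, $r5, L8  →  {$r0:0, $r1:12, $r2:3, $r3:15, $r4:11, $r5:18, $r6:9}  ⟨branch taken⟩
[5] sub  $r3, $r5, $r4  →  {$r0:0, $r1:12, $r2:3, $r3:7, $r4:11, $r5:18, $r6:9}
[8] andi  $r5, $r2, 9  →  {$r0:0, $r1:12, $r2:3, $r3:7, $r4:11, $r5:1, $r6:9}
[9] add  $r5, $r6, $r6  →  {$r0:0, $r1:12, $r2:3, $r3:7, $r4:11, $r5:18, $r6:9}

$r0=0 $r1=12 $r2=3 $r3=7 $r4=11 $r5=18 $r6=9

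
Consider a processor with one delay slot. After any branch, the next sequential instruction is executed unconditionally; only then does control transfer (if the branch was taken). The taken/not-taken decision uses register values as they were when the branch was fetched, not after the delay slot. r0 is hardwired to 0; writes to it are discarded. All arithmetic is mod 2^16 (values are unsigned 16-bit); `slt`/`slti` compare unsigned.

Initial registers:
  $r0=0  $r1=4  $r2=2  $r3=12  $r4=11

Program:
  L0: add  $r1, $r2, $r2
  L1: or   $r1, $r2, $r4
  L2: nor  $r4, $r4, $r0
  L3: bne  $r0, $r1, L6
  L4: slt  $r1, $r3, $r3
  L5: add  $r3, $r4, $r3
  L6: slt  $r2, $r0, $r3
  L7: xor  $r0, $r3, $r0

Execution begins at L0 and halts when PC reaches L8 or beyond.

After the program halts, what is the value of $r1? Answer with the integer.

0

[0] add  $r1, $r2, $r2  →  {$r0:0, $r1:4, $r2:2, $r3:12, $r4:11}
[1] or   $r1, $r2, $r4  →  {$r0:0, $r1:11, $r2:2, $r3:12, $r4:11}
[2] nor  $r4, $r4, $r0  →  {$r0:0, $r1:11, $r2:2, $r3:12, $r4:65524}
[3] bne  $r0, $r1, L6  →  {$r0:0, $r1:11, $r2:2, $r3:12, $r4:65524}  ⟨branch taken⟩
[4] slt  $r1, $r3, $r3  →  {$r0:0, $r1:0, $r2:2, $r3:12, $r4:65524}
[6] slt  $r2, $r0, $r3  →  {$r0:0, $r1:0, $r2:1, $r3:12, $r4:65524}
[7] xor  $r0, $r3, $r0  →  {$r0:0, $r1:0, $r2:1, $r3:12, $r4:65524}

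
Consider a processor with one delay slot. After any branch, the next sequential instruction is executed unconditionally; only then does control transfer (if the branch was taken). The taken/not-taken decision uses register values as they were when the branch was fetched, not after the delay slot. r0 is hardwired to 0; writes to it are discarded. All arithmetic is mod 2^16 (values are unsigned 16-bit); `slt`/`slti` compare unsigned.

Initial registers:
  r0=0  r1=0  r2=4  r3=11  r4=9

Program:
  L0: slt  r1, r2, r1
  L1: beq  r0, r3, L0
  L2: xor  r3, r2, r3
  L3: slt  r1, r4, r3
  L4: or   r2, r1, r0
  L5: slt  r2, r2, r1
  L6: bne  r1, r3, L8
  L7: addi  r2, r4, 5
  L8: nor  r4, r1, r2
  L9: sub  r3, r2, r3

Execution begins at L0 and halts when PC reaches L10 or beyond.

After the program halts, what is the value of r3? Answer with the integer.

#0 slt  r1, r2, r1 ; 0/0/4/11/9
#1 beq  r0, r3, L0 ; 0/0/4/11/9 ; →fallthru
#2 xor  r3, r2, r3 ; 0/0/4/15/9
#3 slt  r1, r4, r3 ; 0/1/4/15/9
#4 or   r2, r1, r0 ; 0/1/1/15/9
#5 slt  r2, r2, r1 ; 0/1/0/15/9
#6 bne  r1, r3, L8 ; 0/1/0/15/9 ; →target
#7 addi  r2, r4, 5 ; 0/1/14/15/9
#8 nor  r4, r1, r2 ; 0/1/14/15/65520
#9 sub  r3, r2, r3 ; 0/1/14/65535/65520

65535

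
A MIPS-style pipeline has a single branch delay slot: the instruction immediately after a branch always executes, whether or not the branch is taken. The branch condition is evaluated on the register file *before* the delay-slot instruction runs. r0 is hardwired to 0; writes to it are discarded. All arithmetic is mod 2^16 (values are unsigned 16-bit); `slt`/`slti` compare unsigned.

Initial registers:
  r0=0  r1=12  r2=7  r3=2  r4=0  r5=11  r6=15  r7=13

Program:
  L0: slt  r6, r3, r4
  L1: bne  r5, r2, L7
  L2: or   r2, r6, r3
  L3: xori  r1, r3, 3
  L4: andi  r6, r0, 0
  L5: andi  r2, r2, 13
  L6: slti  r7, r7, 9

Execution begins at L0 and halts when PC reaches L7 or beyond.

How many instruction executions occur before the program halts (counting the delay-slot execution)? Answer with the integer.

3

  step pc=0: slt  r6, r3, r4  regs=(0,12,7,2,0,11,0,13)
  step pc=1: bne  r5, r2, L7  cond=T  regs=(0,12,7,2,0,11,0,13)
  step pc=2: or   r2, r6, r3  regs=(0,12,2,2,0,11,0,13)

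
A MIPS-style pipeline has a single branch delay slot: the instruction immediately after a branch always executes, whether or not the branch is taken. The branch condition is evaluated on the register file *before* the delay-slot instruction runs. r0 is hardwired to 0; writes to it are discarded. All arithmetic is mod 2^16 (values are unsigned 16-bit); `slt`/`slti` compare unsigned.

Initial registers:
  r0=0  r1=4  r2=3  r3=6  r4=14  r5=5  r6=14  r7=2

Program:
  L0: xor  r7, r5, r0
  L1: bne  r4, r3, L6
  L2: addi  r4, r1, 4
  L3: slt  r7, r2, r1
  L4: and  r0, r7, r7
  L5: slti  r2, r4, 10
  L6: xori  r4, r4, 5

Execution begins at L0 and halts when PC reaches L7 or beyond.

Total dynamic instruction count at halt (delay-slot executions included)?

4

[0] xor  r7, r5, r0  →  {r0:0, r1:4, r2:3, r3:6, r4:14, r5:5, r6:14, r7:5}
[1] bne  r4, r3, L6  →  {r0:0, r1:4, r2:3, r3:6, r4:14, r5:5, r6:14, r7:5}  ⟨branch taken⟩
[2] addi  r4, r1, 4  →  {r0:0, r1:4, r2:3, r3:6, r4:8, r5:5, r6:14, r7:5}
[6] xori  r4, r4, 5  →  {r0:0, r1:4, r2:3, r3:6, r4:13, r5:5, r6:14, r7:5}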